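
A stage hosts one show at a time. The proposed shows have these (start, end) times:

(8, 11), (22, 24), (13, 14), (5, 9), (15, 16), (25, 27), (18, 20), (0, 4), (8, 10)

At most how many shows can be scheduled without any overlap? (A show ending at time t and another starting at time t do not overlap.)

By end time: (0,4), (5,9), (8,10), (8,11), (13,14), (15,16), (18,20), (22,24), (25,27).
Pick (0,4); next start ≥ 4 → (5,9); next start ≥ 9 → (13,14); next start ≥ 14 → (15,16); next start ≥ 16 → (18,20); next start ≥ 20 → (22,24); next start ≥ 24 → (25,27).
Selected 7 shows.

7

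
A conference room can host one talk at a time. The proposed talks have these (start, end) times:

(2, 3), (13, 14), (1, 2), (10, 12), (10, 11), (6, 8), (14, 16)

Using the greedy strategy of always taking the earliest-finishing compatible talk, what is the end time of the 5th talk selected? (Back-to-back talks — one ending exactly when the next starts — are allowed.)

14

Order by finish time; keep every interval that doesn't clash with the previous kept one.
By end time: (1,2), (2,3), (6,8), (10,11), (10,12), (13,14), (14,16).
Pick (1,2); next start ≥ 2 → (2,3); next start ≥ 3 → (6,8); next start ≥ 8 → (10,11); next start ≥ 11 → (13,14); next start ≥ 14 → (14,16).
Selected: (1,2) (2,3) (6,8) (10,11) (13,14) (14,16)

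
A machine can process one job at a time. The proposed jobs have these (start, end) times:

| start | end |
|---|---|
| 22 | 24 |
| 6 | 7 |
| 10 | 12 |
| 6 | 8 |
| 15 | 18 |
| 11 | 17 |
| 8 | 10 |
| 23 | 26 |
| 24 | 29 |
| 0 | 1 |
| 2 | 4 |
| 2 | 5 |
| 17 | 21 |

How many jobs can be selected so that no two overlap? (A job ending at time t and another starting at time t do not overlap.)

8

By end time: (0,1), (2,4), (2,5), (6,7), (6,8), (8,10), (10,12), (11,17), (15,18), (17,21), (22,24), (23,26), (24,29).
Pick (0,1); next start ≥ 1 → (2,4); next start ≥ 4 → (6,7); next start ≥ 7 → (8,10); next start ≥ 10 → (10,12); next start ≥ 12 → (15,18); next start ≥ 18 → (22,24); next start ≥ 24 → (24,29).
Selected 8 jobs.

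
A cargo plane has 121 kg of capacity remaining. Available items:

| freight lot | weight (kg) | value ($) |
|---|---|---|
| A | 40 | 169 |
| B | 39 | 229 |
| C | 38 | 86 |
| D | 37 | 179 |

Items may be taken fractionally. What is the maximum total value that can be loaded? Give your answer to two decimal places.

Ratios (sorted): B 5.87, D 4.84, A 4.22, C 2.26
take B (39 @ 229); take D (37 @ 179); take A (40 @ 169); take 5/38 of C → 11.32. Capacity used 121/121.
Total value = 588.32

588.32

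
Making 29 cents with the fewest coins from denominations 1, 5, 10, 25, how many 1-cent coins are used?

Greedy: take as many of the largest coin as possible, then repeat with the remainder.
29 − 1×25→4 − 4×1→0
Count of 1: 4

4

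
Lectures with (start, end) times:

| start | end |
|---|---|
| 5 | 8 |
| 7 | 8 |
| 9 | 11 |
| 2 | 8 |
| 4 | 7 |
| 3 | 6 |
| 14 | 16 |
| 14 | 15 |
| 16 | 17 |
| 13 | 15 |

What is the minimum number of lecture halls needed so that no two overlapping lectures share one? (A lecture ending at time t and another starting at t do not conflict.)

Events (time:±→running): 2:+→1 3:+→2 4:+→3 5:+→4 … peak 4.

4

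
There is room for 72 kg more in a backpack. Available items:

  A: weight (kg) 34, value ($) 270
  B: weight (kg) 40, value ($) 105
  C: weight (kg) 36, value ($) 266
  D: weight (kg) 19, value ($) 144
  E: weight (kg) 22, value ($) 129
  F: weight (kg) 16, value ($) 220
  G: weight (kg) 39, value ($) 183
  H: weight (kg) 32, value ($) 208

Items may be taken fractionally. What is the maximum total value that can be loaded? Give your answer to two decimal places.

Greedy by value/weight ratio, highest first.
Order: F (220/16=13.75) > A (270/34=7.94) > D (144/19=7.58) > C (266/36=7.39) > H (208/32=6.50) > E (129/22=5.86) > G (183/39=4.69) > B (105/40=2.62)
Fill: take F (16 @ 220) → take A (34 @ 270) → take D (19 @ 144) → take 3/36 of C → 22.17; 72/72 used.
Total value = 656.17

656.17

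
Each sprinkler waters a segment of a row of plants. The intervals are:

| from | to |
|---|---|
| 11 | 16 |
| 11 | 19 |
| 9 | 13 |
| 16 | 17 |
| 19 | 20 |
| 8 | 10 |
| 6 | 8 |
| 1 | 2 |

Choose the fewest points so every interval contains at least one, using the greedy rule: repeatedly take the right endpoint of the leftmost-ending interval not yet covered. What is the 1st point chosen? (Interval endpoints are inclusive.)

Process intervals by earliest right end; each time one isn't hit yet, stab at its right endpoint.
By right end: [1,2]  [6,8]  [8,10]  [9,13]  [11,16]  [16,17]  [11,19]  [19,20]
[1,2] uncovered → point at 2; [6,8] uncovered → point at 8; [9,13] uncovered → point at 13; [16,17] uncovered → point at 17; [19,20] uncovered → point at 20.
Points: 2, 8, 13, 17, 20 (5 total).

2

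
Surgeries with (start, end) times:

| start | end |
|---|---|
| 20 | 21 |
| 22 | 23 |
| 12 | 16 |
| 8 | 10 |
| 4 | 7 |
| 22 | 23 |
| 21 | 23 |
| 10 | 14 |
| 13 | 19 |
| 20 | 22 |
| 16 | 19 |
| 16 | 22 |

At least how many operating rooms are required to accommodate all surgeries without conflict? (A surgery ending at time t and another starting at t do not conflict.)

The answer is the maximum number of intervals overlapping at any instant.
Events (time:±→running): 4:+→1 7:-→0 8:+→1 10:-→0 10:+→1 12:+→2 13:+→3 … peak 3.

3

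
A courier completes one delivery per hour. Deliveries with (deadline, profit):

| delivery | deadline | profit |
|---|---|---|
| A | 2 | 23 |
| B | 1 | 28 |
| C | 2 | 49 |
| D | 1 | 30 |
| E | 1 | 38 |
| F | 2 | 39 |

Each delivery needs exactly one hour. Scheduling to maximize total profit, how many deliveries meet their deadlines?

Sort by profit descending; place each in the latest free slot ≤ its deadline.
Profit order: C=49 F=39 E=38 D=30 B=28 A=23
Assign: C→slot 2, F→slot 1, E skipped, D skipped, B skipped, A skipped.
Slots: [1:F] [2:C]
2 of 6 scheduled.

2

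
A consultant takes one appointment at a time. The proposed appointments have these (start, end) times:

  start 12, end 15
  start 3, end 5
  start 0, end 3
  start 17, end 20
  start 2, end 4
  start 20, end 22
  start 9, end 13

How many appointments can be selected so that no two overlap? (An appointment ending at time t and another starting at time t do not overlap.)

Sorted by end: (0,3)  (2,4)  (3,5)  (9,13)  (12,15)  (17,20)  (20,22)
take (0,3); take (3,5); take (9,13); skip (12,15); take (17,20); take (20,22).
Selected 5 appointments.

5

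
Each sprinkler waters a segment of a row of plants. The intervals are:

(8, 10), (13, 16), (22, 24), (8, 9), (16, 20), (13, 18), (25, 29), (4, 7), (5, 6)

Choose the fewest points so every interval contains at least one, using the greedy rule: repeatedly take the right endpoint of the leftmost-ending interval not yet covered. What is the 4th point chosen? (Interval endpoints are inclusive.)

Process intervals by earliest right end; each time one isn't hit yet, stab at its right endpoint.
By right end: [5,6]  [4,7]  [8,9]  [8,10]  [13,16]  [13,18]  [16,20]  [22,24]  [25,29]
[5,6] uncovered → point at 6; [8,9] uncovered → point at 9; [13,16] uncovered → point at 16; [22,24] uncovered → point at 24; [25,29] uncovered → point at 29.
Points: 6, 9, 16, 24, 29 (5 total).

24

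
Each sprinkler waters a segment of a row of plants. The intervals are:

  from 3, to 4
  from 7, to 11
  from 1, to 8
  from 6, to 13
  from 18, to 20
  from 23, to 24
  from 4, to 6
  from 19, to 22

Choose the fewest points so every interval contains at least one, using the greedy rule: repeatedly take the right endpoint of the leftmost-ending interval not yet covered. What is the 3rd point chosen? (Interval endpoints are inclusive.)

Sorted: [3,4] [4,6] [1,8] [7,11] [6,13] [18,20] [19,22] [23,24]
{[3,4],[4,6],[1,8]} hit by 4; {[7,11],[6,13]} hit by 11; {[18,20],[19,22]} hit by 20; {[23,24]} hit by 24.
Points: 4, 11, 20, 24 (4 total).

20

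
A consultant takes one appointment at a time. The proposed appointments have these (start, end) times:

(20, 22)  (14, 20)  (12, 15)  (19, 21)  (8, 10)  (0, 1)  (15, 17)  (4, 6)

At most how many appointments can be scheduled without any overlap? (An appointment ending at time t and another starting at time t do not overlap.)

6

Sorted by end: (0,1)  (4,6)  (8,10)  (12,15)  (15,17)  (14,20)  (19,21)  (20,22)
take (0,1); take (4,6); take (8,10); take (12,15); take (15,17); take (19,21).
Selected 6 appointments.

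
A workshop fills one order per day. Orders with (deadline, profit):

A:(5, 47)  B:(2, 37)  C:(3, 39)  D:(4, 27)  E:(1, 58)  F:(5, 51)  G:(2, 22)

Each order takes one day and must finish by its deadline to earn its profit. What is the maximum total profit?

Profit order: E=58 F=51 A=47 C=39 B=37 D=27 G=22
Assign: E→slot 1, F→slot 5, A→slot 4, C→slot 3, B→slot 2, D skipped, G skipped.
Slots: [1:E] [2:B] [3:C] [4:A] [5:F]
Profit = 58 + 37 + 39 + 47 + 51 = 232

232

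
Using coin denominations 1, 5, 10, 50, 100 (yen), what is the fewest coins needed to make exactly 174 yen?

Use the largest denomination that fits, subtract, and repeat.
174 = 1×100 + 1×50 + 2×10 + 4×1
Total coins = 1 + 1 + 2 + 4 = 8

8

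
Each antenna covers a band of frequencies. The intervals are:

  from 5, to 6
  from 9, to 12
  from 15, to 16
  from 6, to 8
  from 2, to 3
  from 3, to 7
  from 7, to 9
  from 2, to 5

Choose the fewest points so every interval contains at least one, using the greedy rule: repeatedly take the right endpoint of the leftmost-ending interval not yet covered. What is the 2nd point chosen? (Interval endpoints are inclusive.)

By right end: [2,3]  [2,5]  [5,6]  [3,7]  [6,8]  [7,9]  [9,12]  [15,16]
[2,3] uncovered → point at 3; [5,6] uncovered → point at 6; [7,9] uncovered → point at 9; [15,16] uncovered → point at 16.
Points: 3, 6, 9, 16 (4 total).

6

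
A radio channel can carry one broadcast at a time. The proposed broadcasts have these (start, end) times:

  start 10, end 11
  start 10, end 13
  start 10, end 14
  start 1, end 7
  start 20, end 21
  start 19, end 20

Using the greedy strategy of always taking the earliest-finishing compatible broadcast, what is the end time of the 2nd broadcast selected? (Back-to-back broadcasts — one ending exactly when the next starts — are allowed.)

11

Order by finish time; keep every interval that doesn't clash with the previous kept one.
Sorted by end: (1,7)  (10,11)  (10,13)  (10,14)  (19,20)  (20,21)
take (1,7); take (10,11); skip (10,13); skip (10,14); take (19,20); take (20,21).
Selected: (1,7) (10,11) (19,20) (20,21)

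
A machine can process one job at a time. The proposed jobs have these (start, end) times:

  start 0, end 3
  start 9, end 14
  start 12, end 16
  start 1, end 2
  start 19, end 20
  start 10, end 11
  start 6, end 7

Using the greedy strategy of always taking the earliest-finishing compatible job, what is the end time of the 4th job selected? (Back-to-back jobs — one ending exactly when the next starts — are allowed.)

Sorted by end: (1,2)  (0,3)  (6,7)  (10,11)  (9,14)  (12,16)  (19,20)
take (1,2); take (6,7); take (10,11); take (12,16); take (19,20).
Selected: (1,2) (6,7) (10,11) (12,16) (19,20)

16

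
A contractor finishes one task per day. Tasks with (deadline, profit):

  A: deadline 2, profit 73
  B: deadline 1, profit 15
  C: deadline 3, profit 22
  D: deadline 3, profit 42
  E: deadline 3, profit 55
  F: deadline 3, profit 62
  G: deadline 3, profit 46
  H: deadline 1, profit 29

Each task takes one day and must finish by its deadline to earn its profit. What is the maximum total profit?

Profit order: A=73 F=62 E=55 G=46 D=42 H=29 C=22 B=15
Assign: A→slot 2, F→slot 3, E→slot 1, G skipped, D skipped, H skipped, C skipped, B skipped.
Slots: [1:E] [2:A] [3:F]
Profit = 55 + 73 + 62 = 190

190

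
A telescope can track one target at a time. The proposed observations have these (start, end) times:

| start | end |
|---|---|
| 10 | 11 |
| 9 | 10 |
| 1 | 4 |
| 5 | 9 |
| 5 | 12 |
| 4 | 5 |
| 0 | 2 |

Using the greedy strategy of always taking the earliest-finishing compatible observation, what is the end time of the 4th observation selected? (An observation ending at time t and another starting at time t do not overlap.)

10

Sorted by end: (0,2)  (1,4)  (4,5)  (5,9)  (9,10)  (10,11)  (5,12)
take (0,2); take (4,5); take (5,9); take (9,10); take (10,11).
Selected: (0,2) (4,5) (5,9) (9,10) (10,11)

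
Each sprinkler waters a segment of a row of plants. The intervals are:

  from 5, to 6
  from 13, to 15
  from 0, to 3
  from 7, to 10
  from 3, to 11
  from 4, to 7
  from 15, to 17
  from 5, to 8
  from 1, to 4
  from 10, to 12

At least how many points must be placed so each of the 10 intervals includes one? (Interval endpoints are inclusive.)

4

Sorted: [0,3] [1,4] [5,6] [4,7] [5,8] [7,10] [3,11] [10,12] [13,15] [15,17]
{[0,3],[1,4]} hit by 3; {[5,6],[4,7],[5,8]} hit by 6; {[7,10],[3,11],[10,12]} hit by 10; {[13,15],[15,17]} hit by 15.
Points: 3, 6, 10, 15 (4 total).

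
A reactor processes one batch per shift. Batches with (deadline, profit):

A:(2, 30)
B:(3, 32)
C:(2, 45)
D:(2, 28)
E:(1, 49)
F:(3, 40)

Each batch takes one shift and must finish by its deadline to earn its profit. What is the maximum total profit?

134

Take jobs in profit order; each goes to the latest open slot no later than its deadline.
By profit: E(d1,49), C(d2,45), F(d3,40), B(d3,32), A(d2,30), D(d2,28)
E→slot 1; C→slot 2; F→slot 3; B skipped; A skipped; D skipped.
Profit = 49 + 45 + 40 = 134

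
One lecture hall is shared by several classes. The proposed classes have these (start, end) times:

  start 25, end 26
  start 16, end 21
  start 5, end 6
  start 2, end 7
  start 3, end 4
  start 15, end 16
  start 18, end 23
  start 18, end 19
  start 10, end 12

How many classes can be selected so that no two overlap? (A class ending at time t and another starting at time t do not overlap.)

6

Greedy by earliest finish: after sorting by end time, pick each interval compatible with the last pick.
By end time: (3,4), (5,6), (2,7), (10,12), (15,16), (18,19), (16,21), (18,23), (25,26).
Pick (3,4); next start ≥ 4 → (5,6); next start ≥ 6 → (10,12); next start ≥ 12 → (15,16); next start ≥ 16 → (18,19); next start ≥ 19 → (25,26).
Selected 6 classes.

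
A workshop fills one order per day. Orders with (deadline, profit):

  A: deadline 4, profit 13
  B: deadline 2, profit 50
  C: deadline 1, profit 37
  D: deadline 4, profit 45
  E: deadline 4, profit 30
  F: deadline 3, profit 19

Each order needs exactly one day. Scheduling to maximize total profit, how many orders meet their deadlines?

By profit: B(d2,50), D(d4,45), C(d1,37), E(d4,30), F(d3,19), A(d4,13)
B→slot 2; D→slot 4; C→slot 1; E→slot 3; F skipped; A skipped.
4 of 6 scheduled.

4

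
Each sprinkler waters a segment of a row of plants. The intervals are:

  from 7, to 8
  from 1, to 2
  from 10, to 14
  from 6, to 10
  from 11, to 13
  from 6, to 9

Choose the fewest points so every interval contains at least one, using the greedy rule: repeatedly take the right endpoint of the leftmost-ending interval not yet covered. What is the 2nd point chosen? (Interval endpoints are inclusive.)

8

Sorted: [1,2] [7,8] [6,9] [6,10] [11,13] [10,14]
{[1,2]} hit by 2; {[7,8],[6,9],[6,10]} hit by 8; {[11,13],[10,14]} hit by 13.
Points: 2, 8, 13 (3 total).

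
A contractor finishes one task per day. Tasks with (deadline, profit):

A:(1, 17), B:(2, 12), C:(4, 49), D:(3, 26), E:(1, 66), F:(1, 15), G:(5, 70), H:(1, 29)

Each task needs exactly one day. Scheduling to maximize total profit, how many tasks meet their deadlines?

Sort by profit descending; place each in the latest free slot ≤ its deadline.
Profit order: G=70 E=66 C=49 H=29 D=26 A=17 F=15 B=12
Assign: G→slot 5, E→slot 1, C→slot 4, H skipped, D→slot 3, A skipped, F skipped, B→slot 2.
Slots: [1:E] [2:B] [3:D] [4:C] [5:G]
5 of 8 scheduled.

5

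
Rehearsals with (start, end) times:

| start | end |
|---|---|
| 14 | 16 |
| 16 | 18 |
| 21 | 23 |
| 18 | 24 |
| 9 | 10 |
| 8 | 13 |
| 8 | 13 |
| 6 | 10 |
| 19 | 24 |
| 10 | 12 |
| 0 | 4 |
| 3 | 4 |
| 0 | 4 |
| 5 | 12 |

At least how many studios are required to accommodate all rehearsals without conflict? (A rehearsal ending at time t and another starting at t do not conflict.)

5

The answer is the maximum number of intervals overlapping at any instant.
Events (time:±→running): 0:+→1 0:+→2 3:+→3 4:-→2 4:-→1 4:-→0 5:+→1 6:+→2 8:+→3 8:+→4 9:+→5 … peak 5.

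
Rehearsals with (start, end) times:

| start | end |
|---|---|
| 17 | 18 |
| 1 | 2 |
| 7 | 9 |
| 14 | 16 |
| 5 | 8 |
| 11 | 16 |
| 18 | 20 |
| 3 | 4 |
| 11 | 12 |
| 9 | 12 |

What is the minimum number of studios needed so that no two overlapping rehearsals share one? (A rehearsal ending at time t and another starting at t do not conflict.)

The answer is the maximum number of intervals overlapping at any instant.
Events (time:±→running): 1:+→1 2:-→0 3:+→1 4:-→0 5:+→1 7:+→2 8:-→1 9:-→0 9:+→1 11:+→2 11:+→3 … peak 3.

3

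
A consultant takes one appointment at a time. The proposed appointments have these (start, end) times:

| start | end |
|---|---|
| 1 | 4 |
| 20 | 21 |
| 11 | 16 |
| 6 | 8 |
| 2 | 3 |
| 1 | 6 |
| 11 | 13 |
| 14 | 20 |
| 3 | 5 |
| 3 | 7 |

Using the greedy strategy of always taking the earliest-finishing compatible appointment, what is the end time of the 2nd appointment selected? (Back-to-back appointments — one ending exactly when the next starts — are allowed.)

By end time: (2,3), (1,4), (3,5), (1,6), (3,7), (6,8), (11,13), (11,16), (14,20), (20,21).
Pick (2,3); next start ≥ 3 → (3,5); next start ≥ 5 → (6,8); next start ≥ 8 → (11,13); next start ≥ 13 → (14,20); next start ≥ 20 → (20,21).
Selected: (2,3) (3,5) (6,8) (11,13) (14,20) (20,21)

5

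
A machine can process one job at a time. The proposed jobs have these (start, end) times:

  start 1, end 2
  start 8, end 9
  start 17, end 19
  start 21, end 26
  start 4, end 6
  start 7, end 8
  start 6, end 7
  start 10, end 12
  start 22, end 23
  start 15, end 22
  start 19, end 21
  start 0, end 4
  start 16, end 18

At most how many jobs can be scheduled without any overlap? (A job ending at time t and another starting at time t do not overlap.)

Sort by end time and greedily take each interval whose start is ≥ the last chosen end.
By end time: (1,2), (0,4), (4,6), (6,7), (7,8), (8,9), (10,12), (16,18), (17,19), (19,21), (15,22), (22,23), (21,26).
Pick (1,2); next start ≥ 2 → (4,6); next start ≥ 6 → (6,7); next start ≥ 7 → (7,8); next start ≥ 8 → (8,9); next start ≥ 9 → (10,12); next start ≥ 12 → (16,18); next start ≥ 18 → (19,21); next start ≥ 21 → (22,23).
Selected 9 jobs.

9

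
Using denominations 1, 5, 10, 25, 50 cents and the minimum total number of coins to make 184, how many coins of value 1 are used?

4

Greedy: take as many of the largest coin as possible, then repeat with the remainder.
184 = 3×50 + 1×25 + 1×5 + 4×1
Count of 1: 4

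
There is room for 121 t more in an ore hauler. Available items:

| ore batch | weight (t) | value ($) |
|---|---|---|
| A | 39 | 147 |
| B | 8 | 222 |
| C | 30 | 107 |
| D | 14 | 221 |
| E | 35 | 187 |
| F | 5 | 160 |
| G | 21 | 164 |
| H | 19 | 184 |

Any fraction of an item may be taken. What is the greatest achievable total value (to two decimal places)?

Order: F (160/5=32.00) > B (222/8=27.75) > D (221/14=15.79) > H (184/19=9.68) > G (164/21=7.81) > E (187/35=5.34) > A (147/39=3.77) > C (107/30=3.57)
Fill: take F (5 @ 160) → take B (8 @ 222) → take D (14 @ 221) → take H (19 @ 184) → take G (21 @ 164) → take E (35 @ 187) → take 19/39 of A → 71.62; 121/121 used.
Total value = 1209.62

1209.62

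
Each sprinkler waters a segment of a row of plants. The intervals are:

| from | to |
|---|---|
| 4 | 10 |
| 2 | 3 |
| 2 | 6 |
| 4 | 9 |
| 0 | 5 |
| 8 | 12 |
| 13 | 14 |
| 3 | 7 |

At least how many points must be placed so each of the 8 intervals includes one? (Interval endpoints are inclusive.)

Process intervals by earliest right end; each time one isn't hit yet, stab at its right endpoint.
By right end: [2,3]  [0,5]  [2,6]  [3,7]  [4,9]  [4,10]  [8,12]  [13,14]
[2,3] uncovered → point at 3; [4,9] uncovered → point at 9; [13,14] uncovered → point at 14.
Points: 3, 9, 14 (3 total).

3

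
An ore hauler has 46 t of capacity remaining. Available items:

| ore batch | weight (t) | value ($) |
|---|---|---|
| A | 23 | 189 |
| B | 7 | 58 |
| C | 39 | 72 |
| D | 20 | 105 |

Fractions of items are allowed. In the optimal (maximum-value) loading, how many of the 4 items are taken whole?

2

Greedy by value/weight ratio, highest first.
Ratios (sorted): B 8.29, A 8.22, D 5.25, C 1.85
take B (7 @ 58); take A (23 @ 189); take 16/20 of D → 84.00. Capacity used 46/46.
2 item(s) taken whole; one partial (take 16/20 of D).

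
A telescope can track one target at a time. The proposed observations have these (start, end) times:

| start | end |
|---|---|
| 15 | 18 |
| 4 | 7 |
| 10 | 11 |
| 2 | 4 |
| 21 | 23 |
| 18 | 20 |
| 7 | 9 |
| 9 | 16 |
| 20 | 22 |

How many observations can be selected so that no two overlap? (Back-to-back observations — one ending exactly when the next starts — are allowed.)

Sorted by end: (2,4)  (4,7)  (7,9)  (10,11)  (9,16)  (15,18)  (18,20)  (20,22)  (21,23)
take (2,4); take (4,7); take (7,9); take (10,11); take (15,18); take (18,20); take (20,22).
Selected 7 observations.

7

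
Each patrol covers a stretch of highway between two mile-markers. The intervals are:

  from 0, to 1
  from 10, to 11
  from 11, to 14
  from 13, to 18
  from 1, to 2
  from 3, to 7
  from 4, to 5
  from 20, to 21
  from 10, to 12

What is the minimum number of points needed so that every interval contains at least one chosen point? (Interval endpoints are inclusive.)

5

Sorted: [0,1] [1,2] [4,5] [3,7] [10,11] [10,12] [11,14] [13,18] [20,21]
{[0,1],[1,2]} hit by 1; {[4,5],[3,7]} hit by 5; {[10,11],[10,12],[11,14]} hit by 11; {[13,18]} hit by 18; {[20,21]} hit by 21.
Points: 1, 5, 11, 18, 21 (5 total).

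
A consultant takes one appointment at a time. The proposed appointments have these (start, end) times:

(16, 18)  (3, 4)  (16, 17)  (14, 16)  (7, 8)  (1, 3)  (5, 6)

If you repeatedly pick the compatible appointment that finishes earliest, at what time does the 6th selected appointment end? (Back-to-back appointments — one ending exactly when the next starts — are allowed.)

By end time: (1,3), (3,4), (5,6), (7,8), (14,16), (16,17), (16,18).
Pick (1,3); next start ≥ 3 → (3,4); next start ≥ 4 → (5,6); next start ≥ 6 → (7,8); next start ≥ 8 → (14,16); next start ≥ 16 → (16,17).
Selected: (1,3) (3,4) (5,6) (7,8) (14,16) (16,17)

17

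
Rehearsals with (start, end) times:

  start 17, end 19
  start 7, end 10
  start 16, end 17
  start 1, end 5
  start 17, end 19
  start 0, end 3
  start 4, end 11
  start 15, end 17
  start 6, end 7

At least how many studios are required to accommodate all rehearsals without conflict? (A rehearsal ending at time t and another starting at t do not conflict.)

starts: [0, 1, 4, 6, 7, 15, 16, 17, 17]
ends:   [3, 5, 7, 10, 11, 17, 17, 19, 19]
s0→1 s1→2  — peak 2.

2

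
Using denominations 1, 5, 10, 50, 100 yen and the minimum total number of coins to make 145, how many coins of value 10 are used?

4

145 = 1×100 + 4×10 + 1×5
Count of 10: 4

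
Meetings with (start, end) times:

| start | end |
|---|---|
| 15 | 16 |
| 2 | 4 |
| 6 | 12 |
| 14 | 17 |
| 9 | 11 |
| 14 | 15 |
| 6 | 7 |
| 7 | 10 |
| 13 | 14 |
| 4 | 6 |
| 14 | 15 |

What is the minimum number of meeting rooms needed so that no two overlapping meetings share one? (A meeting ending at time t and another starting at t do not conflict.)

Count concurrent intervals with a sweep; the peak is the room count.
starts: [2, 4, 6, 6, 7, 9, 13, 14, 14, 14, 15]
ends:   [4, 6, 7, 10, 11, 12, 14, 15, 15, 16, 17]
s2→1 e4→0 s4→1 e6→0 s6→1 s6→2 e7→1 s7→2 s9→3  — peak 3.

3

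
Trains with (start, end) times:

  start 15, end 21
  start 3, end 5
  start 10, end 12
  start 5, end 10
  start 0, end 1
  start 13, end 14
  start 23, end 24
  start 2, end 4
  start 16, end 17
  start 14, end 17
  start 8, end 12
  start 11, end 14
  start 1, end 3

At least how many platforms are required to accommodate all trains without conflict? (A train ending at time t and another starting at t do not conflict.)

Count concurrent intervals with a sweep; the peak is the room count.
starts: [0, 1, 2, 3, 5, 8, 10, 11, 13, 14, 15, 16, 23]
ends:   [1, 3, 4, 5, 10, 12, 12, 14, 14, 17, 17, 21, 24]
s0→1 e1→0 s1→1 s2→2 e3→1 s3→2 e4→1 e5→0 s5→1 s8→2 e10→1 s10→2 s11→3  — peak 3.

3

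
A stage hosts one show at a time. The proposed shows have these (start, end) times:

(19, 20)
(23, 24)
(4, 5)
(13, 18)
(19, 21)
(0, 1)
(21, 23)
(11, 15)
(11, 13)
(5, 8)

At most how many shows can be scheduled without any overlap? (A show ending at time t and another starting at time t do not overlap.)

8

Order by finish time; keep every interval that doesn't clash with the previous kept one.
Sorted by end: (0,1)  (4,5)  (5,8)  (11,13)  (11,15)  (13,18)  (19,20)  (19,21)  (21,23)  (23,24)
take (0,1); take (4,5); take (5,8); take (11,13); skip (11,15); take (13,18); take (19,20); take (21,23); take (23,24).
Selected 8 shows.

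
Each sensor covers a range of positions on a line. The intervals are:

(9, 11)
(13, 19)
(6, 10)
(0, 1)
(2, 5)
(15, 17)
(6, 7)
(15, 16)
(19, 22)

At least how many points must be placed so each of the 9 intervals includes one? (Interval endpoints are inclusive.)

6

Sort by right endpoint; whenever an interval is uncovered, place a point at its right end.
By right end: [0,1]  [2,5]  [6,7]  [6,10]  [9,11]  [15,16]  [15,17]  [13,19]  [19,22]
[0,1] uncovered → point at 1; [2,5] uncovered → point at 5; [6,7] uncovered → point at 7; [9,11] uncovered → point at 11; [15,16] uncovered → point at 16; [19,22] uncovered → point at 22.
Points: 1, 5, 7, 11, 16, 22 (6 total).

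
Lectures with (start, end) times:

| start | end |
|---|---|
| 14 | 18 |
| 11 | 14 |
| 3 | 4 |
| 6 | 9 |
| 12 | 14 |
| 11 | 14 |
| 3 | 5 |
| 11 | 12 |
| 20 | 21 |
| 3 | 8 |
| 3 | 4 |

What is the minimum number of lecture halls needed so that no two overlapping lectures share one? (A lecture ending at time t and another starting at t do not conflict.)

4

Count concurrent intervals with a sweep; the peak is the room count.
Events (time:±→running): 3:+→1 3:+→2 3:+→3 3:+→4 … peak 4.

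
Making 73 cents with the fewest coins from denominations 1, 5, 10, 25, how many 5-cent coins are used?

Greedy: take as many of the largest coin as possible, then repeat with the remainder.
73 = 2×25 + 2×10 + 3×1
Count of 5: 0

0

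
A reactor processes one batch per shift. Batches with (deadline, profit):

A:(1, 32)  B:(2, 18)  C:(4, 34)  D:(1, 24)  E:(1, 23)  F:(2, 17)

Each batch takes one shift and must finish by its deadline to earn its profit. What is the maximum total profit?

84

Take jobs in profit order; each goes to the latest open slot no later than its deadline.
By profit: C(d4,34), A(d1,32), D(d1,24), E(d1,23), B(d2,18), F(d2,17)
C→slot 4; A→slot 1; D skipped; E skipped; B→slot 2; F skipped.
Profit = 32 + 18 + 34 = 84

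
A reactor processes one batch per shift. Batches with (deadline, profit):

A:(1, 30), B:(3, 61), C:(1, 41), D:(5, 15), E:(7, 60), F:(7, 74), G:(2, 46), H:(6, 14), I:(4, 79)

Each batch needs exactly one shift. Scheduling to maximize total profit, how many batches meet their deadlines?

Profit order: I=79 F=74 B=61 E=60 G=46 C=41 A=30 D=15 H=14
Assign: I→slot 4, F→slot 7, B→slot 3, E→slot 6, G→slot 2, C→slot 1, A skipped, D→slot 5, H skipped.
Slots: [1:C] [2:G] [3:B] [4:I] [5:D] [6:E] [7:F]
7 of 9 scheduled.

7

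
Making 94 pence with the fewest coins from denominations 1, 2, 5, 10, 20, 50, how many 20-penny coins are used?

2

94 − 1×50→44 − 2×20→4 − 2×2→0
Count of 20: 2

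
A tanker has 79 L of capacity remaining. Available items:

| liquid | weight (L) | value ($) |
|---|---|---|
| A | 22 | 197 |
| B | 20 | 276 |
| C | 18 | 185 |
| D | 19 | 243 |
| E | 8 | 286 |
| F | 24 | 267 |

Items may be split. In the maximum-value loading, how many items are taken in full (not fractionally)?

4

Ratios (sorted): E 35.75, B 13.80, D 12.79, F 11.12, C 10.28, A 8.95
take E (8 @ 286); take B (20 @ 276); take D (19 @ 243); take F (24 @ 267); take 8/18 of C → 82.22. Capacity used 79/79.
4 item(s) taken whole; one partial (take 8/18 of C).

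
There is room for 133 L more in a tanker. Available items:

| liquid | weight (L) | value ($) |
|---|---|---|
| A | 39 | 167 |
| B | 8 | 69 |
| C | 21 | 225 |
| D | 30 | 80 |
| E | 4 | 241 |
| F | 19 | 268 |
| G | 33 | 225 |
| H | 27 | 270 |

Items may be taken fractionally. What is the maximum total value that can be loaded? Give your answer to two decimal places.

1387.92

Ratios (sorted): E 60.25, F 14.11, C 10.71, H 10.00, B 8.62, G 6.82, A 4.28, D 2.67
take E (4 @ 241); take F (19 @ 268); take C (21 @ 225); take H (27 @ 270); take B (8 @ 69); take G (33 @ 225); take 21/39 of A → 89.92. Capacity used 133/133.
Total value = 1387.92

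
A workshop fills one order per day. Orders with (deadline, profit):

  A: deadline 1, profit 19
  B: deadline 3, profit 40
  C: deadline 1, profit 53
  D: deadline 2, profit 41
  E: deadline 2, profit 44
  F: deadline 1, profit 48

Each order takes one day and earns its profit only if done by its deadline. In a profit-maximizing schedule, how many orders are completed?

Take jobs in profit order; each goes to the latest open slot no later than its deadline.
Profit order: C=53 F=48 E=44 D=41 B=40 A=19
Assign: C→slot 1, F skipped, E→slot 2, D skipped, B→slot 3, A skipped.
Slots: [1:C] [2:E] [3:B]
3 of 6 scheduled.

3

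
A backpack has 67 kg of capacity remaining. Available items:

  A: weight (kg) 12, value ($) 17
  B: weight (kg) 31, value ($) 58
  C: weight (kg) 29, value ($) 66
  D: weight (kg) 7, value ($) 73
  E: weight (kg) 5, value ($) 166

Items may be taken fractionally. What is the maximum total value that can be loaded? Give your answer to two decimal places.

Greedy by value/weight ratio, highest first.
Order: E (166/5=33.20) > D (73/7=10.43) > C (66/29=2.28) > B (58/31=1.87) > A (17/12=1.42)
Fill: take E (5 @ 166) → take D (7 @ 73) → take C (29 @ 66) → take 26/31 of B → 48.65; 67/67 used.
Total value = 353.65

353.65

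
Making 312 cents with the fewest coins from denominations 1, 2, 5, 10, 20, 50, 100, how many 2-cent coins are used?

1

312 − 3×100→12 − 1×10→2 − 1×2→0
Count of 2: 1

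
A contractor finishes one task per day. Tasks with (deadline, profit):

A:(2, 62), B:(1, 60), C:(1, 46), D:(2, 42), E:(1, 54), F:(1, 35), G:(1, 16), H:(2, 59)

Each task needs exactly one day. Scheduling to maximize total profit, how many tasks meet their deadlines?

Sort by profit descending; place each in the latest free slot ≤ its deadline.
Profit order: A=62 B=60 H=59 E=54 C=46 D=42 F=35 G=16
Assign: A→slot 2, B→slot 1, H skipped, E skipped, C skipped, D skipped, F skipped, G skipped.
Slots: [1:B] [2:A]
2 of 8 scheduled.

2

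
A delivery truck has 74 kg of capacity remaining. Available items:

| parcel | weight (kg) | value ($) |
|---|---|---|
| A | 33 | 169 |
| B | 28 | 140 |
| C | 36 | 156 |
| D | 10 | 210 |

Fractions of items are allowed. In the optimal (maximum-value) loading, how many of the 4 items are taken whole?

Greedy by value/weight ratio, highest first.
Order: D (210/10=21.00) > A (169/33=5.12) > B (140/28=5.00) > C (156/36=4.33)
Fill: take D (10 @ 210) → take A (33 @ 169) → take B (28 @ 140) → take 3/36 of C → 13.00; 74/74 used.
3 item(s) taken whole; one partial (take 3/36 of C).

3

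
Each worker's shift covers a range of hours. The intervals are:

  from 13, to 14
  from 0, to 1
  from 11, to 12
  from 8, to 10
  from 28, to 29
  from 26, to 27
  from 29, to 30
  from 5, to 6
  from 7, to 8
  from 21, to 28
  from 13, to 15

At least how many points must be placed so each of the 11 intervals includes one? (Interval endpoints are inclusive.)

Process intervals by earliest right end; each time one isn't hit yet, stab at its right endpoint.
Sorted: [0,1] [5,6] [7,8] [8,10] [11,12] [13,14] [13,15] [26,27] [21,28] [28,29] [29,30]
{[0,1]} hit by 1; {[5,6]} hit by 6; {[7,8],[8,10]} hit by 8; {[11,12]} hit by 12; {[13,14],[13,15]} hit by 14; {[26,27],[21,28]} hit by 27; {[28,29],[29,30]} hit by 29.
Points: 1, 6, 8, 12, 14, 27, 29 (7 total).

7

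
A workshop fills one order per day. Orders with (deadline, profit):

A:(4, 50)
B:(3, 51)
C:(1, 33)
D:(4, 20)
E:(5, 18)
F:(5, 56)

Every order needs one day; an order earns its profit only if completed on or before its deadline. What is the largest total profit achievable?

Sort by profit descending; place each in the latest free slot ≤ its deadline.
Profit order: F=56 B=51 A=50 C=33 D=20 E=18
Assign: F→slot 5, B→slot 3, A→slot 4, C→slot 1, D→slot 2, E skipped.
Slots: [1:C] [2:D] [3:B] [4:A] [5:F]
Profit = 33 + 20 + 51 + 50 + 56 = 210

210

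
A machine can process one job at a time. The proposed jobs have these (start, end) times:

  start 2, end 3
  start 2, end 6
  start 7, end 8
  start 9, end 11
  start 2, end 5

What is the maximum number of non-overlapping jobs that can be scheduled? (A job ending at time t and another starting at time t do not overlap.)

3

Greedy by earliest finish: after sorting by end time, pick each interval compatible with the last pick.
By end time: (2,3), (2,5), (2,6), (7,8), (9,11).
Pick (2,3); next start ≥ 3 → (7,8); next start ≥ 8 → (9,11).
Selected 3 jobs.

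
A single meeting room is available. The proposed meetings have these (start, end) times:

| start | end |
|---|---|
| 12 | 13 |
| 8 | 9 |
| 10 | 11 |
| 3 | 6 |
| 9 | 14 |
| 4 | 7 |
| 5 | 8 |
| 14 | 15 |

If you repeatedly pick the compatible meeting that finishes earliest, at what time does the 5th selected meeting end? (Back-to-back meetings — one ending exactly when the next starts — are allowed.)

Sorted by end: (3,6)  (4,7)  (5,8)  (8,9)  (10,11)  (12,13)  (9,14)  (14,15)
take (3,6); skip (4,7); take (8,9); take (10,11); take (12,13); take (14,15).
Selected: (3,6) (8,9) (10,11) (12,13) (14,15)

15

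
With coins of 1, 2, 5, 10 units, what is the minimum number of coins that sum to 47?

Use the largest denomination that fits, subtract, and repeat.
47 − 4×10→7 − 1×5→2 − 1×2→0
Total coins = 4 + 1 + 1 = 6

6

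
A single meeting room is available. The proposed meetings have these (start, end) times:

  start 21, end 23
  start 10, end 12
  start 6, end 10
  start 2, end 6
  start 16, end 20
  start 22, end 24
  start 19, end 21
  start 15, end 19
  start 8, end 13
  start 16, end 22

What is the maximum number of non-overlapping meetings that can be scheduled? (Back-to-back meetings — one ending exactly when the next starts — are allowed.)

6

Sort by end time and greedily take each interval whose start is ≥ the last chosen end.
Sorted by end: (2,6)  (6,10)  (10,12)  (8,13)  (15,19)  (16,20)  (19,21)  (16,22)  (21,23)  (22,24)
take (2,6); take (6,10); take (10,12); take (15,19); take (19,21); skip (16,22); take (21,23).
Selected 6 meetings.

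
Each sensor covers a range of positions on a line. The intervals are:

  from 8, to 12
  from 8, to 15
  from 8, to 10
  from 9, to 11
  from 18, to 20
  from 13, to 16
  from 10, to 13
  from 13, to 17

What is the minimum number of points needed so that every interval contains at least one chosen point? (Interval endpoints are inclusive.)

Process intervals by earliest right end; each time one isn't hit yet, stab at its right endpoint.
Sorted: [8,10] [9,11] [8,12] [10,13] [8,15] [13,16] [13,17] [18,20]
{[8,10],[9,11],[8,12],[10,13],[8,15]} hit by 10; {[13,16],[13,17]} hit by 16; {[18,20]} hit by 20.
Points: 10, 16, 20 (3 total).

3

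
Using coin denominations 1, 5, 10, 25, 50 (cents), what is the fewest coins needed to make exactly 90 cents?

4

90 = 1×50 + 1×25 + 1×10 + 1×5
Total coins = 1 + 1 + 1 + 1 = 4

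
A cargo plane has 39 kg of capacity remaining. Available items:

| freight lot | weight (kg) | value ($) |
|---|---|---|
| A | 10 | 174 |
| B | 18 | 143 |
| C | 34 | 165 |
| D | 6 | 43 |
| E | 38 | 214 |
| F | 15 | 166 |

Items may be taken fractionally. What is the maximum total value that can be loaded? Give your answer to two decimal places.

451.22

Ratios (sorted): A 17.40, F 11.07, B 7.94, D 7.17, E 5.63, C 4.85
take A (10 @ 174); take F (15 @ 166); take 14/18 of B → 111.22. Capacity used 39/39.
Total value = 451.22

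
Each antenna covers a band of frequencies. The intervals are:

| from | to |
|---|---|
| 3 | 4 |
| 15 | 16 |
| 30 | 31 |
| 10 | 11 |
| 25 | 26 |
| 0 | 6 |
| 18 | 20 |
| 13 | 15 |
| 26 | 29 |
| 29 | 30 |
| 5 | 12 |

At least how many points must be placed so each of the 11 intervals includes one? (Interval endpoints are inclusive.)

6

Sort by right endpoint; whenever an interval is uncovered, place a point at its right end.
By right end: [3,4]  [0,6]  [10,11]  [5,12]  [13,15]  [15,16]  [18,20]  [25,26]  [26,29]  [29,30]  [30,31]
[3,4] uncovered → point at 4; [10,11] uncovered → point at 11; [13,15] uncovered → point at 15; [18,20] uncovered → point at 20; [25,26] uncovered → point at 26; [29,30] uncovered → point at 30.
Points: 4, 11, 15, 20, 26, 30 (6 total).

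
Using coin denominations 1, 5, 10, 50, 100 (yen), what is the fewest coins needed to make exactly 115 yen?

3

115 = 1×100 + 1×10 + 1×5
Total coins = 1 + 1 + 1 = 3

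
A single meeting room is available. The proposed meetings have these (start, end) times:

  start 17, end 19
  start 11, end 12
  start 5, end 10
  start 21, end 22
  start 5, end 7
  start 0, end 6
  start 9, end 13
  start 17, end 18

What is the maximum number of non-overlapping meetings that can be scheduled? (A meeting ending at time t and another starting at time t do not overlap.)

4

By end time: (0,6), (5,7), (5,10), (11,12), (9,13), (17,18), (17,19), (21,22).
Pick (0,6); next start ≥ 6 → (11,12); next start ≥ 12 → (17,18); next start ≥ 18 → (21,22).
Selected 4 meetings.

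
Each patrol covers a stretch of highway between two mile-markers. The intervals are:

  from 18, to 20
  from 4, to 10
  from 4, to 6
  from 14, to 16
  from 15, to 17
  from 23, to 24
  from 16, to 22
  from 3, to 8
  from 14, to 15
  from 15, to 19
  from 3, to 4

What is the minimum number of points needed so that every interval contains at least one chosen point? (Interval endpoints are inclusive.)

4

Sorted: [3,4] [4,6] [3,8] [4,10] [14,15] [14,16] [15,17] [15,19] [18,20] [16,22] [23,24]
{[3,4],[4,6],[3,8],[4,10]} hit by 4; {[14,15],[14,16],[15,17],[15,19]} hit by 15; {[18,20],[16,22]} hit by 20; {[23,24]} hit by 24.
Points: 4, 15, 20, 24 (4 total).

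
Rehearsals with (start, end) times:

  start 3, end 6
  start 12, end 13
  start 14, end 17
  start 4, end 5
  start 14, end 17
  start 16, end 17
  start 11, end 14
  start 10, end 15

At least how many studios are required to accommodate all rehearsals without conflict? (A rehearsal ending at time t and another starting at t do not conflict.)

starts: [3, 4, 10, 11, 12, 14, 14, 16]
ends:   [5, 6, 13, 14, 15, 17, 17, 17]
s3→1 s4→2 e5→1 e6→0 s10→1 s11→2 s12→3  — peak 3.

3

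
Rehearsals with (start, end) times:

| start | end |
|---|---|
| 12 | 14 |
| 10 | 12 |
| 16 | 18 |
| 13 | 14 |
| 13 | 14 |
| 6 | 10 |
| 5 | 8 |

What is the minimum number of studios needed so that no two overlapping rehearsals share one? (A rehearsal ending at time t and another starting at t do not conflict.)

3

The answer is the maximum number of intervals overlapping at any instant.
Events (time:±→running): 5:+→1 6:+→2 8:-→1 10:-→0 10:+→1 12:-→0 12:+→1 13:+→2 13:+→3 … peak 3.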